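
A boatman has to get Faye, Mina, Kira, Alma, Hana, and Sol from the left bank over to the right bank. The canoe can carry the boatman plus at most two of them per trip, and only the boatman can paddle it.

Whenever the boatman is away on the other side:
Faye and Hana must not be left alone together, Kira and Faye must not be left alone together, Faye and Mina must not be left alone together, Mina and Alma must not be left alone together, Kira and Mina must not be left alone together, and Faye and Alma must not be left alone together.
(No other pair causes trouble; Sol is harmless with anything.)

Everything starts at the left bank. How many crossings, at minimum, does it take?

Counting alone: the boatman can take at most 2 across per trip to the right bank, so moving all 6 needs at least 3 loaded trips out, with a return between consecutive ones — at least 5 crossings.
The safety rule pushes this higher. Following every safe sequence of crossings, the most of the 6 that can be at the right bank as the canoe arrives there on crossings 5, 7 is 4, 5 respectively — never all 6.
So no plan with fewer than 9 crossings exists, and this one achieves 9:
1. Boatman goes to the right bank with Faye and Mina.
2. Boatman goes back to the left bank with Faye.
3. Boatman goes to the right bank with Faye and Hana.
4. Boatman goes back to the left bank with Faye.
5. Boatman goes to the right bank with Faye and Sol.
6. Boatman goes back to the left bank with Faye.
7. Boatman goes to the right bank with Alma and Kira.
8. Boatman goes back to the left bank with Mina.
9. Boatman goes to the right bank with Faye and Mina.

9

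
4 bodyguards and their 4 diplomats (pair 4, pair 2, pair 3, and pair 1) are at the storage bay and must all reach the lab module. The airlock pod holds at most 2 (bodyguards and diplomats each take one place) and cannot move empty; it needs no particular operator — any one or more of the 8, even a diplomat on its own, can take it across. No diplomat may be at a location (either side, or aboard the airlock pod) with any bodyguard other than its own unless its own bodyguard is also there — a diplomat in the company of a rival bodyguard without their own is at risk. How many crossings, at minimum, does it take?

Following every safe sequence of crossings from the start, the most of the 8 that can be at the lab module as the airlock pod arrives there on crossings 1, 3, 5 is 2, 3, 4 respectively; the best ever achieved is 4 of 8.
From crossing 7 on, no configuration arises that was not already reachable earlier: only 44 distinct safe configurations (who is on which side, and where the airlock pod is) can ever be reached, none of them has everyone across, and every continuation just revisits them. So no valid plan exists.

impossible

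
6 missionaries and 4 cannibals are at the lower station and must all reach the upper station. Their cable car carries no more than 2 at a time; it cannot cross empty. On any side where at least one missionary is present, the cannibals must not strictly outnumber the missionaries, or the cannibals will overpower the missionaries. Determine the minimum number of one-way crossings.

17

Counting alone: each trip to the upper station takes at most 2 across and each return brings at least 1 back, so after t trips out (and t−1 returns) at most 2t − (t−1) of the 10 are across; that first reaches 10 at t = 9, so at least 17 crossings are needed.
The plan below uses exactly 17 crossings, so it is optimal:
1. 2 cannibals → the upper station.  (the lower station: 6M 2C; the upper station: 0M 2C)
2. 1 cannibal ← the lower station.  (the lower station: 6M 3C; the upper station: 0M 1C)
3. 2 cannibals → the upper station.  (the lower station: 6M 1C; the upper station: 0M 3C)
4. 1 cannibal ← the lower station.  (the lower station: 6M 2C; the upper station: 0M 2C)
5. 2 missionaries → the upper station.  (the lower station: 4M 2C; the upper station: 2M 2C)
6. 1 cannibal ← the lower station.  (the lower station: 4M 3C; the upper station: 2M 1C)
7. 1 missionary and 1 cannibal → the upper station.  (the lower station: 3M 2C; the upper station: 3M 2C)
8. 1 cannibal ← the lower station.  (the lower station: 3M 3C; the upper station: 3M 1C)
9. 2 cannibals → the upper station.  (the lower station: 3M 1C; the upper station: 3M 3C)
10. 1 cannibal ← the lower station.  (the lower station: 3M 2C; the upper station: 3M 2C)
11. 1 missionary and 1 cannibal → the upper station.  (the lower station: 2M 1C; the upper station: 4M 3C)
12. 1 cannibal ← the lower station.  (the lower station: 2M 2C; the upper station: 4M 2C)
13. 2 cannibals → the upper station.  (the lower station: 2M 0C; the upper station: 4M 4C)
14. 1 cannibal ← the lower station.  (the lower station: 2M 1C; the upper station: 4M 3C)
15. 1 missionary and 1 cannibal → the upper station.  (the lower station: 1M 0C; the upper station: 5M 4C)
16. 1 cannibal ← the lower station.  (the lower station: 1M 1C; the upper station: 5M 3C)
17. 1 missionary and 1 cannibal → the upper station.  (the lower station: 0M 0C; the upper station: 6M 4C)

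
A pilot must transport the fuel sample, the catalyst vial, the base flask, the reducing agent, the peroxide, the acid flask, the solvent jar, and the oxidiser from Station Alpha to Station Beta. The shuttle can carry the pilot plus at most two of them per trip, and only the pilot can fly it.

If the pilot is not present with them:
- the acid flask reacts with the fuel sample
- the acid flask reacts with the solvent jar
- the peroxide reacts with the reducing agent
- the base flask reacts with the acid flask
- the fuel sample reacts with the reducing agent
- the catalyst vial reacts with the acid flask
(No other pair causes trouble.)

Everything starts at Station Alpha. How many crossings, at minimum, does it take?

9

Counting alone: the pilot can take at most 2 across per trip to Station Beta, so moving all 8 needs at least 4 loaded trips out, with a return between consecutive ones — at least 7 crossings.
The safety rule pushes this higher. Following every safe sequence of crossings, the most of the 8 that can be at Station Beta as the shuttle arrives there on crossing 7 is 6 — never all 8.
So no plan with fewer than 9 crossings exists, and this one achieves 9:
1. Pilot goes to Station Beta with the acid flask and the reducing agent.
2. Pilot goes back to Station Alpha alone.
3. Pilot goes to Station Beta with the base flask and the catalyst vial.
4. Pilot goes back to Station Alpha with the acid flask.
5. Pilot goes to Station Beta with the fuel sample and the solvent jar.
6. Pilot goes back to Station Alpha with the reducing agent.
7. Pilot goes to Station Beta with the oxidiser and the peroxide.
8. Pilot goes back to Station Alpha alone.
9. Pilot goes to Station Beta with the acid flask and the reducing agent.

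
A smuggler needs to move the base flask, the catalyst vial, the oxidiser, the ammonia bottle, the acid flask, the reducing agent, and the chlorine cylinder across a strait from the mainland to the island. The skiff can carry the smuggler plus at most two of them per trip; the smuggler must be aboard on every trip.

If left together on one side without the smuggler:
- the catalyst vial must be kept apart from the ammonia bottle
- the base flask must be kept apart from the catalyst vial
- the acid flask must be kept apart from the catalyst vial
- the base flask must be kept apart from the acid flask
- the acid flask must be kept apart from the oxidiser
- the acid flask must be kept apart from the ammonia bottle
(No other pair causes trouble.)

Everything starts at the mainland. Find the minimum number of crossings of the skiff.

Counting alone: the smuggler can take at most 2 across per trip to the island, so moving all 7 needs at least 4 loaded trips out, with a return between consecutive ones — at least 7 crossings.
The safety rule pushes this higher. Following every safe sequence of crossings, the most of the 7 that can be at the island as the skiff arrives there on crossings 7, 9 is 5, 6 respectively — never all 7.
So no plan with fewer than 11 crossings exists, and this one achieves 11:
1. Smuggler goes to the island with the acid flask and the catalyst vial.
2. Smuggler goes back to the mainland with the catalyst vial.
3. Smuggler goes to the island with the ammonia bottle and the base flask.
4. Smuggler goes back to the mainland with the acid flask.
5. Smuggler goes to the island with the catalyst vial and the oxidiser.
6. Smuggler goes back to the mainland with the catalyst vial.
7. Smuggler goes to the island with the catalyst vial and the reducing agent.
8. Smuggler goes back to the mainland with the catalyst vial.
9. Smuggler goes to the island with the catalyst vial and the chlorine cylinder.
10. Smuggler goes back to the mainland with the catalyst vial.
11. Smuggler goes to the island with the acid flask and the catalyst vial.

11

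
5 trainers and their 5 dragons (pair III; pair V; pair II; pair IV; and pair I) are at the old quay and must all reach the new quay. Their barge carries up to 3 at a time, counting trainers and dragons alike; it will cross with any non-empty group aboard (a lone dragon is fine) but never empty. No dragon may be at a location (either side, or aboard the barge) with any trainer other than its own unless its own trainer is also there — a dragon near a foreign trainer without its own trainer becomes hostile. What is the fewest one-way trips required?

11

Counting alone: each trip to the new quay takes at most 3 across and each return brings at least 1 back, so after t trips out (and t−1 returns) at most 3t − (t−1) of the 10 are across; that first reaches 10 at t = 5, so at least 9 crossings are needed.
The safety rule pushes this higher. Following every safe sequence of crossings, the most of the 10 that can be at the new quay as the barge arrives there on crossing 9 is 9 — never all 10.
So no plan with fewer than 11 crossings exists, and this one achieves 11:
1. dragon III and trainer III cross → the new quay.
2. trainer III crosses ← the old quay.
3. dragon II, dragon IV, and dragon V cross → the new quay.
4. dragon III crosses ← the old quay.
5. trainer II, trainer IV, and trainer V cross → the new quay.
6. dragon V and trainer V cross ← the old quay.
7. trainer I, trainer III, and trainer V cross → the new quay.
8. dragon II crosses ← the old quay.
9. dragon III and dragon V cross → the new quay.
10. dragon III crosses ← the old quay.
11. dragon I, dragon II, and dragon III cross → the new quay.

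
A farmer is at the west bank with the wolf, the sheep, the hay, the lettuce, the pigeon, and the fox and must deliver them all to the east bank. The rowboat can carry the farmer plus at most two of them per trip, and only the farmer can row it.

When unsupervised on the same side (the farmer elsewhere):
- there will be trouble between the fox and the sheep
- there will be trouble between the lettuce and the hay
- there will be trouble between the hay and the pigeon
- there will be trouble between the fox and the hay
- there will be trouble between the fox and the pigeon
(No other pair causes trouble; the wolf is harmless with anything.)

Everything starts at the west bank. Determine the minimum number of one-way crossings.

Counting alone: the farmer can take at most 2 across per trip to the east bank, so moving all 6 needs at least 3 loaded trips out, with a return between consecutive ones — at least 5 crossings.
The safety rule pushes this higher. Following every safe sequence of crossings, the most of the 6 that can be at the east bank as the rowboat arrives there on crossings 5, 7 is 4, 5 respectively — never all 6.
So no plan with fewer than 9 crossings exists, and this one achieves 9:
1. Farmer goes to the east bank with the fox and the hay.  [the west bank: the lettuce, the pigeon, the sheep, the wolf | the east bank: the fox, the hay]
2. Farmer goes back to the west bank with the hay.  [the west bank: the hay, the lettuce, the pigeon, the sheep, the wolf | the east bank: the fox]
3. Farmer goes to the east bank with the hay and the wolf.  [the west bank: the lettuce, the pigeon, the sheep | the east bank: the fox, the hay, the wolf]
4. Farmer goes back to the west bank with the hay.  [the west bank: the hay, the lettuce, the pigeon, the sheep | the east bank: the fox, the wolf]
5. Farmer goes to the east bank with the hay and the sheep.  [the west bank: the lettuce, the pigeon | the east bank: the fox, the hay, the sheep, the wolf]
6. Farmer goes back to the west bank with the fox.  [the west bank: the fox, the lettuce, the pigeon | the east bank: the hay, the sheep, the wolf]
7. Farmer goes to the east bank with the lettuce and the pigeon.  [the west bank: the fox | the east bank: the hay, the lettuce, the pigeon, the sheep, the wolf]
8. Farmer goes back to the west bank with the hay.  [the west bank: the fox, the hay | the east bank: the lettuce, the pigeon, the sheep, the wolf]
9. Farmer goes to the east bank with the fox and the hay.  [the west bank: — | the east bank: the fox, the hay, the lettuce, the pigeon, the sheep, the wolf]

9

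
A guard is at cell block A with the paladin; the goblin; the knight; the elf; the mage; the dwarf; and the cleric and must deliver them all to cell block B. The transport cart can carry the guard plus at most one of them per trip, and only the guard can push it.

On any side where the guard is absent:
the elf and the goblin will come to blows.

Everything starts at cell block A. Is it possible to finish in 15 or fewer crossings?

Yes — this plan uses 13 crossings (≤ 15):
1. Guard goes to cell block B with the goblin.
2. Guard goes back to cell block A alone.
3. Guard goes to cell block B with the paladin.
4. Guard goes back to cell block A alone.
5. Guard goes to cell block B with the knight.
6. Guard goes back to cell block A alone.
7. Guard goes to cell block B with the mage.
8. Guard goes back to cell block A alone.
9. Guard goes to cell block B with the dwarf.
10. Guard goes back to cell block A alone.
11. Guard goes to cell block B with the cleric.
12. Guard goes back to cell block A alone.
13. Guard goes to cell block B with the elf.

Yes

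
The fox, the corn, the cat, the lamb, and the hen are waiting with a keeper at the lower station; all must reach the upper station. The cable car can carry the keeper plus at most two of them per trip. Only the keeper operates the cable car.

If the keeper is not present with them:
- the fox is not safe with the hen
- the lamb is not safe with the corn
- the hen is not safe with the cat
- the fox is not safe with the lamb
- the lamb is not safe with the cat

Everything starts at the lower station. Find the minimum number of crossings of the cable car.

7

Counting alone: the keeper can take at most 2 across per trip to the upper station, so moving all 5 needs at least 3 loaded trips out, with a return between consecutive ones — at least 5 crossings.
The safety rule pushes this higher. Following every safe sequence of crossings, the most of the 5 that can be at the upper station as the cable car arrives there on crossing 5 is 4 — never all 5.
So no plan with fewer than 7 crossings exists, and this one achieves 7:
1. Keeper goes to the upper station with the hen and the lamb.
2. Keeper goes back to the lower station alone.
3. Keeper goes to the upper station with the fox.
4. Keeper goes back to the lower station with the hen and the lamb.
5. Keeper goes to the upper station with the cat and the corn.
6. Keeper goes back to the lower station alone.
7. Keeper goes to the upper station with the hen and the lamb.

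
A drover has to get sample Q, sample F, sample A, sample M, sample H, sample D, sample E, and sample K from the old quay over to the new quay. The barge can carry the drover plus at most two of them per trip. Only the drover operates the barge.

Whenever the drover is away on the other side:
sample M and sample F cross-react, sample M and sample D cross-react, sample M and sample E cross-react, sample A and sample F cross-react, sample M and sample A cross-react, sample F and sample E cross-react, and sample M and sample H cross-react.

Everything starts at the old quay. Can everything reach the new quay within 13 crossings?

Yes

Yes — this plan uses 13 crossings (≤ 13):
1. Drover goes to the new quay with sample F and sample M.  [the old quay: sample A, sample D, sample E, sample H, sample K, sample Q | the new quay: sample F, sample M]
2. Drover goes back to the old quay with sample F.  [the old quay: sample A, sample D, sample E, sample F, sample H, sample K, sample Q | the new quay: sample M]
3. Drover goes to the new quay with sample F and sample Q.  [the old quay: sample A, sample D, sample E, sample H, sample K | the new quay: sample F, sample M, sample Q]
4. Drover goes back to the old quay with sample F.  [the old quay: sample A, sample D, sample E, sample F, sample H, sample K | the new quay: sample M, sample Q]
5. Drover goes to the new quay with sample F and sample H.  [the old quay: sample A, sample D, sample E, sample K | the new quay: sample F, sample H, sample M, sample Q]
6. Drover goes back to the old quay with sample M.  [the old quay: sample A, sample D, sample E, sample K, sample M | the new quay: sample F, sample H, sample Q]
7. Drover goes to the new quay with sample D and sample M.  [the old quay: sample A, sample E, sample K | the new quay: sample D, sample F, sample H, sample M, sample Q]
8. Drover goes back to the old quay with sample M.  [the old quay: sample A, sample E, sample K, sample M | the new quay: sample D, sample F, sample H, sample Q]
9. Drover goes to the new quay with sample A and sample E.  [the old quay: sample K, sample M | the new quay: sample A, sample D, sample E, sample F, sample H, sample Q]
10. Drover goes back to the old quay with sample F.  [the old quay: sample F, sample K, sample M | the new quay: sample A, sample D, sample E, sample H, sample Q]
11. Drover goes to the new quay with sample F and sample K.  [the old quay: sample M | the new quay: sample A, sample D, sample E, sample F, sample H, sample K, sample Q]
12. Drover goes back to the old quay with sample F.  [the old quay: sample F, sample M | the new quay: sample A, sample D, sample E, sample H, sample K, sample Q]
13. Drover goes to the new quay with sample F and sample M.  [the old quay: — | the new quay: sample A, sample D, sample E, sample F, sample H, sample K, sample M, sample Q]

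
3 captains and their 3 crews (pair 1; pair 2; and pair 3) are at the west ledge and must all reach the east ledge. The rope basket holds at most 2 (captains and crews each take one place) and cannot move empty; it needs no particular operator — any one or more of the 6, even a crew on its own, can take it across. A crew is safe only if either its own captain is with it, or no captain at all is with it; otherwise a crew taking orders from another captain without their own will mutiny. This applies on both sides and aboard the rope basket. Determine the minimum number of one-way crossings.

11

Counting alone: each trip to the east ledge takes at most 2 across and each return brings at least 1 back, so after t trips out (and t−1 returns) at most 2t − (t−1) of the 6 are across; that first reaches 6 at t = 5, so at least 9 crossings are needed.
The safety rule pushes this higher. Following every safe sequence of crossings, the most of the 6 that can be at the east ledge as the rope basket arrives there on crossing 9 is 5 — never all 6.
So no plan with fewer than 11 crossings exists, and this one achieves 11:
1. captain 1 and crew 1 cross → the east ledge.
2. captain 1 crosses ← the west ledge.
3. crew 2 and crew 3 cross → the east ledge.
4. crew 1 crosses ← the west ledge.
5. captain 2 and captain 3 cross → the east ledge.
6. captain 2 and crew 2 cross ← the west ledge.
7. captain 1 and captain 2 cross → the east ledge.
8. crew 3 crosses ← the west ledge.
9. crew 1 and crew 2 cross → the east ledge.
10. captain 3 crosses ← the west ledge.
11. captain 3 and crew 3 cross → the east ledge.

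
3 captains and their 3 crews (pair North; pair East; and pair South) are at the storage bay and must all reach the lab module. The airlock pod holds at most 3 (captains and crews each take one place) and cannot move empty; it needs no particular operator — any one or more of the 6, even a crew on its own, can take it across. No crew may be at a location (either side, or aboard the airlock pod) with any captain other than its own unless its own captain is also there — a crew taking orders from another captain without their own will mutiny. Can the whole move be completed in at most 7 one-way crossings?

Yes — this plan uses 5 crossings (≤ 7):
1. captain North and crew North cross → the lab module.
2. captain North crosses ← the storage bay.
3. captain East, captain North, and captain South cross → the lab module.
4. crew North crosses ← the storage bay.
5. crew East, crew North, and crew South cross → the lab module.

Yes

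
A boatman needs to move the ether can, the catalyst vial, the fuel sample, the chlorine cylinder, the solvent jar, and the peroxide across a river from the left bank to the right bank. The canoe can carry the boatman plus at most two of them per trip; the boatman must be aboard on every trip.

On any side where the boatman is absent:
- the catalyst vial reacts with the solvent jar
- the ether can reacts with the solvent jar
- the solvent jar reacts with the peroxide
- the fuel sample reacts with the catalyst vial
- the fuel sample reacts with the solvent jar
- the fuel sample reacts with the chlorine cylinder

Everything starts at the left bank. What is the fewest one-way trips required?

Counting alone: the boatman can take at most 2 across per trip to the right bank, so moving all 6 needs at least 3 loaded trips out, with a return between consecutive ones — at least 5 crossings.
The safety rule pushes this higher. Following every safe sequence of crossings, the most of the 6 that can be at the right bank as the canoe arrives there on crossings 5, 7 is 4, 5 respectively — never all 6.
So no plan with fewer than 9 crossings exists, and this one achieves 9:
1. Boatman goes to the right bank with the fuel sample and the solvent jar.  [the left bank: the catalyst vial, the chlorine cylinder, the ether can, the peroxide | the right bank: the fuel sample, the solvent jar]
2. Boatman goes back to the left bank with the fuel sample.  [the left bank: the catalyst vial, the chlorine cylinder, the ether can, the fuel sample, the peroxide | the right bank: the solvent jar]
3. Boatman goes to the right bank with the ether can and the fuel sample.  [the left bank: the catalyst vial, the chlorine cylinder, the peroxide | the right bank: the ether can, the fuel sample, the solvent jar]
4. Boatman goes back to the left bank with the solvent jar.  [the left bank: the catalyst vial, the chlorine cylinder, the peroxide, the solvent jar | the right bank: the ether can, the fuel sample]
5. Boatman goes to the right bank with the catalyst vial and the peroxide.  [the left bank: the chlorine cylinder, the solvent jar | the right bank: the catalyst vial, the ether can, the fuel sample, the peroxide]
6. Boatman goes back to the left bank with the catalyst vial.  [the left bank: the catalyst vial, the chlorine cylinder, the solvent jar | the right bank: the ether can, the fuel sample, the peroxide]
7. Boatman goes to the right bank with the catalyst vial and the chlorine cylinder.  [the left bank: the solvent jar | the right bank: the catalyst vial, the chlorine cylinder, the ether can, the fuel sample, the peroxide]
8. Boatman goes back to the left bank with the fuel sample.  [the left bank: the fuel sample, the solvent jar | the right bank: the catalyst vial, the chlorine cylinder, the ether can, the peroxide]
9. Boatman goes to the right bank with the fuel sample and the solvent jar.  [the left bank: — | the right bank: the catalyst vial, the chlorine cylinder, the ether can, the fuel sample, the peroxide, the solvent jar]

9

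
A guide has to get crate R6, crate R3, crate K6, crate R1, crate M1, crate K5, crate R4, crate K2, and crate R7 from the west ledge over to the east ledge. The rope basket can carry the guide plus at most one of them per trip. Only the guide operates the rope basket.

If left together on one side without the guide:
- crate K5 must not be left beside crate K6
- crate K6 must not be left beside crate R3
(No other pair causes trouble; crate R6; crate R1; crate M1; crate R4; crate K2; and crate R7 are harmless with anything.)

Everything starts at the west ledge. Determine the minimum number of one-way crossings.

19

Counting alone: the guide can take at most 1 across per trip to the east ledge, so moving all 9 needs at least 9 loaded trips out, with a return between consecutive ones — at least 17 crossings.
The safety rule pushes this higher. Following every safe sequence of crossings, the most of the 9 that can be at the east ledge as the rope basket arrives there on crossing 17 is 8 — never all 9.
So no plan with fewer than 19 crossings exists, and this one achieves 19:
1. Guide goes to the east ledge with crate K6.
2. Guide goes back to the west ledge alone.
3. Guide goes to the east ledge with crate R6.
4. Guide goes back to the west ledge alone.
5. Guide goes to the east ledge with crate R3.
6. Guide goes back to the west ledge with crate K6.
7. Guide goes to the east ledge with crate K5.
8. Guide goes back to the west ledge alone.
9. Guide goes to the east ledge with crate R1.
10. Guide goes back to the west ledge alone.
11. Guide goes to the east ledge with crate M1.
12. Guide goes back to the west ledge alone.
13. Guide goes to the east ledge with crate R4.
14. Guide goes back to the west ledge alone.
15. Guide goes to the east ledge with crate K2.
16. Guide goes back to the west ledge alone.
17. Guide goes to the east ledge with crate R7.
18. Guide goes back to the west ledge alone.
19. Guide goes to the east ledge with crate K6.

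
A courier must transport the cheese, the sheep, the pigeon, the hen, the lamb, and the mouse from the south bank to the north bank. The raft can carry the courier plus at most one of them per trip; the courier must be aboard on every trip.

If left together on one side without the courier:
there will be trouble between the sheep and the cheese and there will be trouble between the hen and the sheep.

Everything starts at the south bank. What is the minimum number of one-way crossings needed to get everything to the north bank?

Counting alone: the courier can take at most 1 across per trip to the north bank, so moving all 6 needs at least 6 loaded trips out, with a return between consecutive ones — at least 11 crossings.
The safety rule pushes this higher. Following every safe sequence of crossings, the most of the 6 that can be at the north bank as the raft arrives there on crossing 11 is 5 — never all 6.
So no plan with fewer than 13 crossings exists, and this one achieves 13:
1. Courier goes to the north bank with the sheep.
2. Courier goes back to the south bank alone.
3. Courier goes to the north bank with the cheese.
4. Courier goes back to the south bank with the sheep.
5. Courier goes to the north bank with the hen.
6. Courier goes back to the south bank alone.
7. Courier goes to the north bank with the pigeon.
8. Courier goes back to the south bank alone.
9. Courier goes to the north bank with the lamb.
10. Courier goes back to the south bank alone.
11. Courier goes to the north bank with the mouse.
12. Courier goes back to the south bank alone.
13. Courier goes to the north bank with the sheep.

13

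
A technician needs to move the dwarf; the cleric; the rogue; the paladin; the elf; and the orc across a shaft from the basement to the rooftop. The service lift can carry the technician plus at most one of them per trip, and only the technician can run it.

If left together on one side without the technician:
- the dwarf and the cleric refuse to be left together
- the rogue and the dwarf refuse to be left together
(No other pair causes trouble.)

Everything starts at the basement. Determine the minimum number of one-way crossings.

Counting alone: the technician can take at most 1 across per trip to the rooftop, so moving all 6 needs at least 6 loaded trips out, with a return between consecutive ones — at least 11 crossings.
The safety rule pushes this higher. Following every safe sequence of crossings, the most of the 6 that can be at the rooftop as the service lift arrives there on crossing 11 is 5 — never all 6.
So no plan with fewer than 13 crossings exists, and this one achieves 13:
1. Technician goes to the rooftop with the dwarf.  [the basement: the cleric, the elf, the orc, the paladin, the rogue | the rooftop: the dwarf]
2. Technician goes back to the basement alone.  [the basement: the cleric, the elf, the orc, the paladin, the rogue | the rooftop: the dwarf]
3. Technician goes to the rooftop with the cleric.  [the basement: the elf, the orc, the paladin, the rogue | the rooftop: the cleric, the dwarf]
4. Technician goes back to the basement with the dwarf.  [the basement: the dwarf, the elf, the orc, the paladin, the rogue | the rooftop: the cleric]
5. Technician goes to the rooftop with the rogue.  [the basement: the dwarf, the elf, the orc, the paladin | the rooftop: the cleric, the rogue]
6. Technician goes back to the basement alone.  [the basement: the dwarf, the elf, the orc, the paladin | the rooftop: the cleric, the rogue]
7. Technician goes to the rooftop with the paladin.  [the basement: the dwarf, the elf, the orc | the rooftop: the cleric, the paladin, the rogue]
8. Technician goes back to the basement alone.  [the basement: the dwarf, the elf, the orc | the rooftop: the cleric, the paladin, the rogue]
9. Technician goes to the rooftop with the elf.  [the basement: the dwarf, the orc | the rooftop: the cleric, the elf, the paladin, the rogue]
10. Technician goes back to the basement alone.  [the basement: the dwarf, the orc | the rooftop: the cleric, the elf, the paladin, the rogue]
11. Technician goes to the rooftop with the orc.  [the basement: the dwarf | the rooftop: the cleric, the elf, the orc, the paladin, the rogue]
12. Technician goes back to the basement alone.  [the basement: the dwarf | the rooftop: the cleric, the elf, the orc, the paladin, the rogue]
13. Technician goes to the rooftop with the dwarf.  [the basement: — | the rooftop: the cleric, the dwarf, the elf, the orc, the paladin, the rogue]

13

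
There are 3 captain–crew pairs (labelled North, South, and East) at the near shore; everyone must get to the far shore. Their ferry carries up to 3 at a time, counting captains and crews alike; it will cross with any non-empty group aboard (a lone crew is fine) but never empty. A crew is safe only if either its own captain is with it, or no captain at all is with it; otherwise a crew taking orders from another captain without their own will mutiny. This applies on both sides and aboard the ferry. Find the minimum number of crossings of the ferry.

5

Counting alone: each trip to the far shore takes at most 3 across and each return brings at least 1 back, so after t trips out (and t−1 returns) at most 3t − (t−1) of the 6 are across; that first reaches 6 at t = 3, so at least 5 crossings are needed.
The plan below uses exactly 5 crossings, so it is optimal:
1. captain North and crew North cross → the far shore.
2. captain North crosses ← the near shore.
3. captain East, captain North, and captain South cross → the far shore.
4. crew North crosses ← the near shore.
5. crew East, crew North, and crew South cross → the far shore.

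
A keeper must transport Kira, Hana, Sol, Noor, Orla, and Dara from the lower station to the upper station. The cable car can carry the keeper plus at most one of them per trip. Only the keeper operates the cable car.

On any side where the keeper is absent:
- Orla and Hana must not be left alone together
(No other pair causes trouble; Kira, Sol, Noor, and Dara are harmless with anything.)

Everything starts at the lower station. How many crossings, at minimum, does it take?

Counting alone: the keeper can take at most 1 across per trip to the upper station, so moving all 6 needs at least 6 loaded trips out, with a return between consecutive ones — at least 11 crossings.
The plan below uses exactly 11 crossings, so it is optimal:
1. Keeper goes to the upper station with Hana.
2. Keeper goes back to the lower station alone.
3. Keeper goes to the upper station with Kira.
4. Keeper goes back to the lower station alone.
5. Keeper goes to the upper station with Sol.
6. Keeper goes back to the lower station alone.
7. Keeper goes to the upper station with Noor.
8. Keeper goes back to the lower station alone.
9. Keeper goes to the upper station with Dara.
10. Keeper goes back to the lower station alone.
11. Keeper goes to the upper station with Orla.

11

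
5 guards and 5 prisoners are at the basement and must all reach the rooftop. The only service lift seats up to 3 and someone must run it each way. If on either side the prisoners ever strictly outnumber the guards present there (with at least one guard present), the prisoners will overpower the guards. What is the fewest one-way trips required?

11

Counting alone: each trip to the rooftop takes at most 3 across and each return brings at least 1 back, so after t trips out (and t−1 returns) at most 3t − (t−1) of the 10 are across; that first reaches 10 at t = 5, so at least 9 crossings are needed.
The safety rule pushes this higher. Following every safe sequence of crossings, the most of the 10 that can be at the rooftop as the service lift arrives there on crossing 9 is 9 — never all 10.
So no plan with fewer than 11 crossings exists, and this one achieves 11:
1. 2 prisoners → the rooftop.  (the basement: 5G 3P; the rooftop: 0G 2P)
2. 1 prisoner ← the basement.  (the basement: 5G 4P; the rooftop: 0G 1P)
3. 3 prisoners → the rooftop.  (the basement: 5G 1P; the rooftop: 0G 4P)
4. 1 prisoner ← the basement.  (the basement: 5G 2P; the rooftop: 0G 3P)
5. 3 guards → the rooftop.  (the basement: 2G 2P; the rooftop: 3G 3P)
6. 1 guard and 1 prisoner ← the basement.  (the basement: 3G 3P; the rooftop: 2G 2P)
7. 3 guards → the rooftop.  (the basement: 0G 3P; the rooftop: 5G 2P)
8. 1 prisoner ← the basement.  (the basement: 0G 4P; the rooftop: 5G 1P)
9. 2 prisoners → the rooftop.  (the basement: 0G 2P; the rooftop: 5G 3P)
10. 1 prisoner ← the basement.  (the basement: 0G 3P; the rooftop: 5G 2P)
11. 3 prisoners → the rooftop.  (the basement: 0G 0P; the rooftop: 5G 5P)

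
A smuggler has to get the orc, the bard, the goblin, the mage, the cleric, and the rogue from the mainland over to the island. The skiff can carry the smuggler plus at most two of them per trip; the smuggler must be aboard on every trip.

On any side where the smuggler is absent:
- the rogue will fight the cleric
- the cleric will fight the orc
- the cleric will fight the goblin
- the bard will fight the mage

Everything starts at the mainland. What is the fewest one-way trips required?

Counting alone: the smuggler can take at most 2 across per trip to the island, so moving all 6 needs at least 3 loaded trips out, with a return between consecutive ones — at least 5 crossings.
The safety rule pushes this higher. Following every safe sequence of crossings, the most of the 6 that can be at the island as the skiff arrives there on crossing 5 is 5 — never all 6.
So no plan with fewer than 7 crossings exists, and this one achieves 7:
1. Smuggler goes to the island with the bard and the cleric.
2. Smuggler goes back to the mainland alone.
3. Smuggler goes to the island with the orc.
4. Smuggler goes back to the mainland with the cleric.
5. Smuggler goes to the island with the goblin and the rogue.
6. Smuggler goes back to the mainland alone.
7. Smuggler goes to the island with the cleric and the mage.

7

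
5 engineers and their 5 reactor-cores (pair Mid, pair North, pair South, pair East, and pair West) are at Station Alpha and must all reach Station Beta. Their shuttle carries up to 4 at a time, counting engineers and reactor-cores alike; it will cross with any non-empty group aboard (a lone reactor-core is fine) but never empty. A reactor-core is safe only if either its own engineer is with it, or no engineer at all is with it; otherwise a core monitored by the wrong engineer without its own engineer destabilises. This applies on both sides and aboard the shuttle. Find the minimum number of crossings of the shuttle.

7

Counting alone: each trip to Station Beta takes at most 4 across and each return brings at least 1 back, so after t trips out (and t−1 returns) at most 4t − (t−1) of the 10 are across; that first reaches 10 at t = 3, so at least 5 crossings are needed.
The safety rule pushes this higher. Following every safe sequence of crossings, the most of the 10 that can be at Station Beta as the shuttle arrives there on crossing 5 is 9 — never all 10.
So no plan with fewer than 7 crossings exists, and this one achieves 7:
1. engineer Mid and reactor-core Mid cross → Station Beta.
2. engineer Mid crosses ← Station Alpha.
3. reactor-core East, reactor-core North, reactor-core South, and reactor-core West cross → Station Beta.
4. reactor-core Mid crosses ← Station Alpha.
5. engineer East, engineer North, engineer South, and engineer West cross → Station Beta.
6. engineer North and reactor-core North cross ← Station Alpha.
7. engineer Mid, engineer North, reactor-core Mid, and reactor-core North cross → Station Beta.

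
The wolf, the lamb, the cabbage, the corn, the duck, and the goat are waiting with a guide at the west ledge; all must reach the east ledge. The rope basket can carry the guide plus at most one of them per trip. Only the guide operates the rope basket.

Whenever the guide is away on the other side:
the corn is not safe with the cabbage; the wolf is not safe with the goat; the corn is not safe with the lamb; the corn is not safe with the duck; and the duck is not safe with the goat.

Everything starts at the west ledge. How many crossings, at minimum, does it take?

Whatever the first load, the items left behind include a forbidden pair without the guide. No opening move is safe, so no plan exists.

impossible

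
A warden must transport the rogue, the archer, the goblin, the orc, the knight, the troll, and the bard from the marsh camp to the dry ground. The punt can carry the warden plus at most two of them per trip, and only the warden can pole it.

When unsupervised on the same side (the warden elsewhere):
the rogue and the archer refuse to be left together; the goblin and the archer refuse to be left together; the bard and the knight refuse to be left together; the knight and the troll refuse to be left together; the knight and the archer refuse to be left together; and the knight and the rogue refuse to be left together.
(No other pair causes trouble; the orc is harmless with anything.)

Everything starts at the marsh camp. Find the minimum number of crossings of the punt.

11

Counting alone: the warden can take at most 2 across per trip to the dry ground, so moving all 7 needs at least 4 loaded trips out, with a return between consecutive ones — at least 7 crossings.
The safety rule pushes this higher. Following every safe sequence of crossings, the most of the 7 that can be at the dry ground as the punt arrives there on crossings 7, 9 is 5, 6 respectively — never all 7.
So no plan with fewer than 11 crossings exists, and this one achieves 11:
1. Warden goes to the dry ground with the archer and the knight.  [the marsh camp: the bard, the goblin, the orc, the rogue, the troll | the dry ground: the archer, the knight]
2. Warden goes back to the marsh camp with the archer.  [the marsh camp: the archer, the bard, the goblin, the orc, the rogue, the troll | the dry ground: the knight]
3. Warden goes to the dry ground with the goblin and the rogue.  [the marsh camp: the archer, the bard, the orc, the troll | the dry ground: the goblin, the knight, the rogue]
4. Warden goes back to the marsh camp with the rogue.  [the marsh camp: the archer, the bard, the orc, the rogue, the troll | the dry ground: the goblin, the knight]
5. Warden goes to the dry ground with the orc and the rogue.  [the marsh camp: the archer, the bard, the troll | the dry ground: the goblin, the knight, the orc, the rogue]
6. Warden goes back to the marsh camp with the rogue.  [the marsh camp: the archer, the bard, the rogue, the troll | the dry ground: the goblin, the knight, the orc]
7. Warden goes to the dry ground with the rogue and the troll.  [the marsh camp: the archer, the bard | the dry ground: the goblin, the knight, the orc, the rogue, the troll]
8. Warden goes back to the marsh camp with the knight.  [the marsh camp: the archer, the bard, the knight | the dry ground: the goblin, the orc, the rogue, the troll]
9. Warden goes to the dry ground with the archer and the bard.  [the marsh camp: the knight | the dry ground: the archer, the bard, the goblin, the orc, the rogue, the troll]
10. Warden goes back to the marsh camp with the archer.  [the marsh camp: the archer, the knight | the dry ground: the bard, the goblin, the orc, the rogue, the troll]
11. Warden goes to the dry ground with the archer and the knight.  [the marsh camp: — | the dry ground: the archer, the bard, the goblin, the knight, the orc, the rogue, the troll]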